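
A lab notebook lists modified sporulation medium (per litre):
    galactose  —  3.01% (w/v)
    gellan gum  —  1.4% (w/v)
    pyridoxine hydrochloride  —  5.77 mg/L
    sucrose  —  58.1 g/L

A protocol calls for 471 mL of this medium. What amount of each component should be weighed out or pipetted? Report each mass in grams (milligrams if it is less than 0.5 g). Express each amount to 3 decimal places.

Working volume: 471 mL = 0.471 L.
galactose: 3.01% w/v = 30.1 g/L → 30.1 × 0.471 L = 14.177 g
gellan gum: 1.4 g per 100 mL × 471 mL ÷ 100 = 6.594 g
pyridoxine hydrochloride: 5.77 mg/L × 0.471 L = 2.718 mg
sucrose: 58.1 g/L × 0.471 L = 27.365 g

galactose 14.177 g; gellan gum 6.594 g; pyridoxine hydrochloride 2.718 mg; sucrose 27.365 g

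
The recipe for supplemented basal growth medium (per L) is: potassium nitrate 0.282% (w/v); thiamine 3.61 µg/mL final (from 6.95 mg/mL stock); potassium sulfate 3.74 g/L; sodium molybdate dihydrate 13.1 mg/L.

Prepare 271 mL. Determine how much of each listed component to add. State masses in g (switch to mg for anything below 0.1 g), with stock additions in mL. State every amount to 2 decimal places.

potassium nitrate 0.76 g; thiamine 0.14 mL; potassium sulfate 1.01 g; sodium molybdate dihydrate 3.55 mg

Working volume: 271 mL = 0.271 L.
potassium nitrate: 0.282 g per 100 mL × 271 mL ÷ 100 = 0.76 g
thiamine: dilute stock: 3.61 µg/mL × 271 mL ÷ 6950 µg/mL = 0.14 mL
potassium sulfate: 3.74 g/L × 0.271 L = 1.01 g
sodium molybdate dihydrate: 13.1 mg/L × 0.271 L = 3.55 mg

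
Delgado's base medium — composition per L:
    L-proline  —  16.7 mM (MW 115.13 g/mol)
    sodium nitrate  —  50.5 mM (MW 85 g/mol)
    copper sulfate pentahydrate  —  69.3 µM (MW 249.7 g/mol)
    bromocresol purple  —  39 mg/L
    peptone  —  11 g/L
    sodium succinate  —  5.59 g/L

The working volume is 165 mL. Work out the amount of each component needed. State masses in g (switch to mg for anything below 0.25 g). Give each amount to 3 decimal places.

L-proline 0.317 g; sodium nitrate 0.708 g; copper sulfate pentahydrate 2.855 mg; bromocresol purple 6.435 mg; peptone 1.815 g; sodium succinate 0.922 g

Working volume: 165 mL = 0.165 L.
L-proline: 16.7 mmol/L × 115.13 g/mol × 0.165 L ÷ 1000 = 0.317 g
sodium nitrate: 50.5 mmol/L × 85 g/mol × 0.165 L ÷ 1000 = 0.708 g
copper sulfate pentahydrate: 69.3 µmol/L × 249.7 g/mol × 0.165 L ÷ 1000 = 2.855 mg
bromocresol purple: 39 mg/L × 0.165 L = 6.435 mg
peptone: 11 g/L × 0.165 L = 1.815 g
sodium succinate: 5.59 g/L × 0.165 L = 0.922 g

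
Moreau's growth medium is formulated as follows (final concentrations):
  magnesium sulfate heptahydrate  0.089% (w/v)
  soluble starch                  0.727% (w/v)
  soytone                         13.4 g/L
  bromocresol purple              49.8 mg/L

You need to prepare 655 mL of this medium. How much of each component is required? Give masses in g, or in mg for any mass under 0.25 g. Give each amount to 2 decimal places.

Target volume = 655 mL = 0.655 L.
magnesium sulfate heptahydrate: 0.089% w/v = 0.89 g/L → 0.89 × 0.655 L = 0.58 g
soluble starch: 0.727 g per 100 mL × 655 mL ÷ 100 = 4.76 g
soytone: 13.4 g/L × 0.655 L = 8.78 g
bromocresol purple: 49.8 mg/L × 0.655 L = 32.62 mg

magnesium sulfate heptahydrate 0.58 g; soluble starch 4.76 g; soytone 8.78 g; bromocresol purple 32.62 mg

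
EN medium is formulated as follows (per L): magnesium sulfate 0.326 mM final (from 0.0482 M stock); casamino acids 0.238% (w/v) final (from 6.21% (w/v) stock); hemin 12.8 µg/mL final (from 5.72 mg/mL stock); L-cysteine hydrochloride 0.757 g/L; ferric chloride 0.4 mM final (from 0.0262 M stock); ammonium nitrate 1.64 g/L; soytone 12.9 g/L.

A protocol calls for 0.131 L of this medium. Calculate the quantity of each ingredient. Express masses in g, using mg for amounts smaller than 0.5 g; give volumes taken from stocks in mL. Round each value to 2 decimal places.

magnesium sulfate 0.89 mL; casamino acids 5.02 mL; hemin 0.29 mL; L-cysteine hydrochloride 99.17 mg; ferric chloride 2.00 mL; ammonium nitrate 214.84 mg; soytone 1.69 g

Working volume: 0.131 L.
magnesium sulfate: V = C2·V2/C1 = 0.326 mM × 131 mL ÷ 48.2 mM = 0.89 mL
casamino acids: C1V1 = C2V2 → 0.238% ÷ 6.21% × 131 mL = 5.02 mL
hemin: C1V1 = C2V2 → 12.8 µg/mL × 131 mL ÷ 5720 µg/mL = 0.29 mL
L-cysteine hydrochloride: 0.757 g/L × 0.131 L = 0.099167 g = 99.17 mg
ferric chloride: dilute stock: 0.4 mM × 131 mL ÷ 26.2 mM = 2.00 mL
ammonium nitrate: 1.64 g/L × 0.131 L = 0.21484 g = 214.84 mg
soytone: 12.9 g/L × 0.131 L = 1.69 g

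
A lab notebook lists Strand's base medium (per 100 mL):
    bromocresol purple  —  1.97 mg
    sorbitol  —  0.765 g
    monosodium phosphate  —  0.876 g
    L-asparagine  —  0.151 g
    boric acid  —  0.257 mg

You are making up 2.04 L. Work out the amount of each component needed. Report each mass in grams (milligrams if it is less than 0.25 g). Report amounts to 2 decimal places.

Ratio of target to recipe volume: 2040 / 100 = 20.4.
bromocresol purple: 1.97 mg × (2040 mL / 100 mL) = 40.19 mg
sorbitol: 0.765 g × (2040 mL / 100 mL) = 15.61 g
monosodium phosphate: 0.876 g × (2040 mL / 100 mL) = 17.87 g
L-asparagine: 0.151 g × (2040 mL / 100 mL) = 3.08 g
boric acid: 0.257 mg × (2040 mL / 100 mL) = 5.24 mg

bromocresol purple 40.19 mg; sorbitol 15.61 g; monosodium phosphate 17.87 g; L-asparagine 3.08 g; boric acid 5.24 mg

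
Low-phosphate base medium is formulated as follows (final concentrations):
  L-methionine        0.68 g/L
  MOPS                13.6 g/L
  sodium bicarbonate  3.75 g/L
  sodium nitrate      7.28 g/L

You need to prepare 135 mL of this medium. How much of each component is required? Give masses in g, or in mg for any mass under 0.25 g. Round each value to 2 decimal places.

Scale factor relative to 1 L: 0.135.
L-methionine: 0.68 g/L × 0.135 L = 0.0918 g = 91.80 mg
MOPS: 13.6 g/L × 0.135 L = 1.84 g
sodium bicarbonate: 3.75 g/L × 0.135 L = 0.51 g
sodium nitrate: 7.28 g/L × 0.135 L = 0.98 g

L-methionine 91.80 mg; MOPS 1.84 g; sodium bicarbonate 0.51 g; sodium nitrate 0.98 g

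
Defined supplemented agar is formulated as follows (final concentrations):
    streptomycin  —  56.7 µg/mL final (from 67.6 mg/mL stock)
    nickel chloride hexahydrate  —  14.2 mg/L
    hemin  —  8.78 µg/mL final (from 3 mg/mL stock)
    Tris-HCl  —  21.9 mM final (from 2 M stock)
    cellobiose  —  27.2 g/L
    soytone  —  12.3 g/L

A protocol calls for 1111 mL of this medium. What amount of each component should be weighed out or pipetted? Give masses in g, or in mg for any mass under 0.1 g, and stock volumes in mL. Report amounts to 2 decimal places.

Working volume: 1111 mL = 1.111 L.
streptomycin: V = C2·V2/C1 = 56.7 µg/mL × 1111 mL ÷ 67600 µg/mL = 0.93 mL
nickel chloride hexahydrate: 14.2 mg/L × 1.111 L = 15.78 mg
hemin: dilute stock: 8.78 µg/mL × 1111 mL ÷ 3000 µg/mL = 3.25 mL
Tris-HCl: dilute stock: 21.9 mM × 1111 mL ÷ 2000 mM = 12.17 mL
cellobiose: 27.2 g/L × 1.111 L = 30.22 g
soytone: 12.3 g/L × 1.111 L = 13.67 g

streptomycin 0.93 mL; nickel chloride hexahydrate 15.78 mg; hemin 3.25 mL; Tris-HCl 12.17 mL; cellobiose 30.22 g; soytone 13.67 g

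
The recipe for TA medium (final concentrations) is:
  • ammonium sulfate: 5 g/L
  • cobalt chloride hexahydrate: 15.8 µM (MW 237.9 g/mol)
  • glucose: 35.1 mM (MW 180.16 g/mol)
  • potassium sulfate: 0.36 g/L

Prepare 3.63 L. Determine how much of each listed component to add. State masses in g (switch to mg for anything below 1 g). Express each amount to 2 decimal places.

Working volume: 3.63 L.
ammonium sulfate: 5 g/L × 3.63 L = 18.15 g
cobalt chloride hexahydrate: 15.8 µmol/L × 237.9 g/mol × 3.63 L ÷ 1000 = 13.64 mg
glucose: 35.1 mmol/L × 180.16 g/mol × 3.63 L ÷ 1000 = 22.95 g
potassium sulfate: 0.36 g/L × 3.63 L = 1.31 g

ammonium sulfate 18.15 g; cobalt chloride hexahydrate 13.64 mg; glucose 22.95 g; potassium sulfate 1.31 g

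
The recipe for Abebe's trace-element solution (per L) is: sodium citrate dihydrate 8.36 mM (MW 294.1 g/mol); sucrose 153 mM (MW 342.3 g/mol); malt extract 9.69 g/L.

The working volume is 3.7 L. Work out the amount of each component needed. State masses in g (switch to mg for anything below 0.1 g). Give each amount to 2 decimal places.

sodium citrate dihydrate 9.10 g; sucrose 193.78 g; malt extract 35.85 g

Working volume: 3.7 L.
sodium citrate dihydrate: 8.36 mmol/L × 294.1 g/mol × 3.7 L ÷ 1000 = 9.10 g
sucrose: 153 mmol/L × 342.3 g/mol × 3.7 L ÷ 1000 = 193.78 g
malt extract: 9.69 g/L × 3.7 L = 35.85 g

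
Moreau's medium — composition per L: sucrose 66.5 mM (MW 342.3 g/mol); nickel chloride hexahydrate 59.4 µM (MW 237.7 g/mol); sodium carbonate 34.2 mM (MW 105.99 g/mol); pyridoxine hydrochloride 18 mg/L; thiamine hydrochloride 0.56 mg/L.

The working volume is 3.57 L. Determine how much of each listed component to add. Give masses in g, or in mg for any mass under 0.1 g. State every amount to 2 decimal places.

sucrose 81.26 g; nickel chloride hexahydrate 50.41 mg; sodium carbonate 12.94 g; pyridoxine hydrochloride 64.26 mg; thiamine hydrochloride 2.00 mg

Scale factor relative to 1 L: 3.57.
sucrose: 66.5 mmol/L × 342.3 g/mol × 3.57 L ÷ 1000 = 81.26 g
nickel chloride hexahydrate: 59.4 µmol/L × 237.7 g/mol × 3.57 L ÷ 1000 = 50.41 mg
sodium carbonate: 34.2 mmol/L × 105.99 g/mol × 3.57 L ÷ 1000 = 12.94 g
pyridoxine hydrochloride: 18 mg/L × 3.57 L = 64.26 mg
thiamine hydrochloride: 0.56 mg/L × 3.57 L = 2.00 mg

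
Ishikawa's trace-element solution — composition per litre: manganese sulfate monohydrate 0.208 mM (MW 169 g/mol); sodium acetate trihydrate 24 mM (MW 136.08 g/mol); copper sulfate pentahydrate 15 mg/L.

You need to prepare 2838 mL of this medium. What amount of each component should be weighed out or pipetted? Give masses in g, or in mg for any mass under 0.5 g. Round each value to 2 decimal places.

manganese sulfate monohydrate 99.76 mg; sodium acetate trihydrate 9.27 g; copper sulfate pentahydrate 42.57 mg

Working volume: 2838 mL = 2.838 L.
manganese sulfate monohydrate: 0.208 mmol/L × 169 mg/mmol × 2.838 L = 99.76 mg
sodium acetate trihydrate: 24 mmol/L × 136.08 g/mol × 2.838 L ÷ 1000 = 9.27 g
copper sulfate pentahydrate: 15 mg/L × 2.838 L = 42.57 mg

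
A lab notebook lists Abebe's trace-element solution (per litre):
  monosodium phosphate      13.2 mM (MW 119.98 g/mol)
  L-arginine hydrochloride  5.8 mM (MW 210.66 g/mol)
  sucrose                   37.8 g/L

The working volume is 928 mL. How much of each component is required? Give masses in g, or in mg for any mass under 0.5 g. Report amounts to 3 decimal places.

monosodium phosphate 1.470 g; L-arginine hydrochloride 1.134 g; sucrose 35.078 g

Working volume: 928 mL = 0.928 L.
monosodium phosphate: 13.2 mmol/L × 119.98 g/mol × 0.928 L ÷ 1000 = 1.470 g
L-arginine hydrochloride: 5.8 mmol/L × 210.66 g/mol × 0.928 L ÷ 1000 = 1.134 g
sucrose: 37.8 g/L × 0.928 L = 35.078 g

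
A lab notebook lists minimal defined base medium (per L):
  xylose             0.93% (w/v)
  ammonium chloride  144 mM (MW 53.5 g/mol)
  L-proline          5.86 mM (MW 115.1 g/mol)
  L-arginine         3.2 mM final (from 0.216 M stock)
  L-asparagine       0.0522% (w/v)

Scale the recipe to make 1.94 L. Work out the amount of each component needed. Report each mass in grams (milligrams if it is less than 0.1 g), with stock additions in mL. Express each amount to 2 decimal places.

xylose 18.04 g; ammonium chloride 14.95 g; L-proline 1.31 g; L-arginine 28.74 mL; L-asparagine 1.01 g

Working volume: 1.94 L.
xylose: 0.93% w/v = 9.3 g/L → 9.3 × 1.94 L = 18.04 g
ammonium chloride: 144 mmol/L × 53.5 g/mol × 1.94 L ÷ 1000 = 14.95 g
L-proline: 5.86 mmol/L × 115.1 g/mol × 1.94 L ÷ 1000 = 1.31 g
L-arginine: dilute stock: 3.2 mM × 1940 mL ÷ 216 mM = 28.74 mL
L-asparagine: 0.0522 g per 100 mL × 1940 mL ÷ 100 = 1.01 g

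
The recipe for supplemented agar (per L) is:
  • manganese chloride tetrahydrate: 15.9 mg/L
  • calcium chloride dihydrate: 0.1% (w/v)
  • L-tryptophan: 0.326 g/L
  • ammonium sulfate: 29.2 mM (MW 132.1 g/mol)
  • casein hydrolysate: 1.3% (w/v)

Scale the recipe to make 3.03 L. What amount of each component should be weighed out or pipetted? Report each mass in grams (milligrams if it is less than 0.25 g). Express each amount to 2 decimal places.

manganese chloride tetrahydrate 48.18 mg; calcium chloride dihydrate 3.03 g; L-tryptophan 0.99 g; ammonium sulfate 11.69 g; casein hydrolysate 39.39 g

Working volume: 3.03 L.
manganese chloride tetrahydrate: 15.9 mg/L × 3.03 L = 48.18 mg
calcium chloride dihydrate: 0.1 g per 100 mL × 3030 mL ÷ 100 = 3.03 g
L-tryptophan: 0.326 g/L × 3.03 L = 0.99 g
ammonium sulfate: 29.2 mmol/L × 132.1 g/mol × 3.03 L ÷ 1000 = 11.69 g
casein hydrolysate: 1.3% w/v = 13 g/L → 13 × 3.03 L = 39.39 g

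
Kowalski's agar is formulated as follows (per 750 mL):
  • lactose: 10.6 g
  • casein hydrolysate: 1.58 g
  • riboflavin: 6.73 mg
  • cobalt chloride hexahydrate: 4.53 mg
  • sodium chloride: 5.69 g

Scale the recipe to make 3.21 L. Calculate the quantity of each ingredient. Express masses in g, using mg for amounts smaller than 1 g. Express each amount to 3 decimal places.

lactose 45.368 g; casein hydrolysate 6.762 g; riboflavin 28.804 mg; cobalt chloride hexahydrate 19.388 mg; sodium chloride 24.353 g

Scale factor = 3210 mL / 750 mL = 4.28.
lactose: 10.6 g × (3210 mL / 750 mL) = 45.368 g
casein hydrolysate: 1.58 g × (3210 mL / 750 mL) = 6.762 g
riboflavin: 6.73 mg × (3210 mL / 750 mL) = 28.804 mg
cobalt chloride hexahydrate: 4.53 mg × (3210 mL / 750 mL) = 19.388 mg
sodium chloride: 5.69 g × (3210 mL / 750 mL) = 24.353 g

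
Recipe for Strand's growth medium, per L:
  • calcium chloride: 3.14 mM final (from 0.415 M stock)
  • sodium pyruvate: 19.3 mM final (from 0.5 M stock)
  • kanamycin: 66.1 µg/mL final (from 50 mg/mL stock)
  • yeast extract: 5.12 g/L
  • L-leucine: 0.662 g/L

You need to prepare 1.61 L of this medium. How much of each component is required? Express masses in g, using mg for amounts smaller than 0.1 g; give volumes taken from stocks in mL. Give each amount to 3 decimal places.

Scale factor relative to 1 L: 1.61.
calcium chloride: C1V1 = C2V2 → 3.14 mM × 1610 mL ÷ 415 mM = 12.182 mL
sodium pyruvate: V = C2·V2/C1 = 19.3 mM × 1610 mL ÷ 500 mM = 62.146 mL
kanamycin: V = C2·V2/C1 = 66.1 µg/mL × 1610 mL ÷ 50000 µg/mL = 2.128 mL
yeast extract: 5.12 g/L × 1.61 L = 8.243 g
L-leucine: 0.662 g/L × 1.61 L = 1.066 g

calcium chloride 12.182 mL; sodium pyruvate 62.146 mL; kanamycin 2.128 mL; yeast extract 8.243 g; L-leucine 1.066 g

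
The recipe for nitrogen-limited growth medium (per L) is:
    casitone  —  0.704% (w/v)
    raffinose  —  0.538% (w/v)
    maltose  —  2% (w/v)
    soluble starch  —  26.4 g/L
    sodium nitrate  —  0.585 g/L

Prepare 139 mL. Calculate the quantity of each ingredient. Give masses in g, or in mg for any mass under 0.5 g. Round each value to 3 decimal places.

casitone 0.979 g; raffinose 0.748 g; maltose 2.780 g; soluble starch 3.670 g; sodium nitrate 81.315 mg

Scale factor relative to 1 L: 0.139.
casitone: 0.704 g per 100 mL × 139 mL ÷ 100 = 0.979 g
raffinose: 0.538 g per 100 mL × 139 mL ÷ 100 = 0.748 g
maltose: 2 g per 100 mL × 139 mL ÷ 100 = 2.780 g
soluble starch: 26.4 g/L × 0.139 L = 3.670 g
sodium nitrate: 0.585 g/L × 0.139 L = 0.081315 g = 81.315 mg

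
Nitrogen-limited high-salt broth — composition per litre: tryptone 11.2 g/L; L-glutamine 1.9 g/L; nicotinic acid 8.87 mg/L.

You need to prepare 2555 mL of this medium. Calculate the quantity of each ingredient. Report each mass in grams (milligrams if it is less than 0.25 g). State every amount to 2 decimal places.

tryptone 28.62 g; L-glutamine 4.85 g; nicotinic acid 22.66 mg

Target volume = 2555 mL = 2.555 L.
tryptone: 11.2 g/L × 2.555 L = 28.62 g
L-glutamine: 1.9 g/L × 2.555 L = 4.85 g
nicotinic acid: 8.87 mg/L × 2.555 L = 22.66 mg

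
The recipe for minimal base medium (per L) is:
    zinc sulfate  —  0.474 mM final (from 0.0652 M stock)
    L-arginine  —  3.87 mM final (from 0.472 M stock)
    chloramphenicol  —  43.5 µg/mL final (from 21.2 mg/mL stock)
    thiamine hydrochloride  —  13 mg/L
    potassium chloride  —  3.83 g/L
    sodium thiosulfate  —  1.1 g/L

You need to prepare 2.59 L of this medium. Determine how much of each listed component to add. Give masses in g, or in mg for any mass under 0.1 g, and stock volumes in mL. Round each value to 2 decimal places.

Working volume: 2.59 L.
zinc sulfate: dilute stock: 0.474 mM × 2590 mL ÷ 65.2 mM = 18.83 mL
L-arginine: C1V1 = C2V2 → 3.87 mM × 2590 mL ÷ 472 mM = 21.24 mL
chloramphenicol: dilute stock: 43.5 µg/mL × 2590 mL ÷ 21200 µg/mL = 5.31 mL
thiamine hydrochloride: 13 mg/L × 2.59 L = 33.67 mg
potassium chloride: 3.83 g/L × 2.59 L = 9.92 g
sodium thiosulfate: 1.1 g/L × 2.59 L = 2.85 g

zinc sulfate 18.83 mL; L-arginine 21.24 mL; chloramphenicol 5.31 mL; thiamine hydrochloride 33.67 mg; potassium chloride 9.92 g; sodium thiosulfate 2.85 g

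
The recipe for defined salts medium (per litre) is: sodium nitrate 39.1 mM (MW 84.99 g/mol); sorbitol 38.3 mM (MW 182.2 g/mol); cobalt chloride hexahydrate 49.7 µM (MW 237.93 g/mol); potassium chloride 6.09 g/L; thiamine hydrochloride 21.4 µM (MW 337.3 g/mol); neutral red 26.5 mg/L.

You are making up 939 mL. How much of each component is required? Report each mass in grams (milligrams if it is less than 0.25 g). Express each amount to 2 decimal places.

Target volume = 939 mL = 0.939 L.
sodium nitrate: 39.1 mmol/L × 84.99 g/mol × 0.939 L ÷ 1000 = 3.12 g
sorbitol: 38.3 mmol/L × 182.2 g/mol × 0.939 L ÷ 1000 = 6.55 g
cobalt chloride hexahydrate: 49.7 µmol/L × 237.93 g/mol × 0.939 L ÷ 1000 = 11.10 mg
potassium chloride: 6.09 g/L × 0.939 L = 5.72 g
thiamine hydrochloride: 21.4 µmol/L × 337.3 g/mol × 0.939 L ÷ 1000 = 6.78 mg
neutral red: 26.5 mg/L × 0.939 L = 24.88 mg

sodium nitrate 3.12 g; sorbitol 6.55 g; cobalt chloride hexahydrate 11.10 mg; potassium chloride 5.72 g; thiamine hydrochloride 6.78 mg; neutral red 24.88 mg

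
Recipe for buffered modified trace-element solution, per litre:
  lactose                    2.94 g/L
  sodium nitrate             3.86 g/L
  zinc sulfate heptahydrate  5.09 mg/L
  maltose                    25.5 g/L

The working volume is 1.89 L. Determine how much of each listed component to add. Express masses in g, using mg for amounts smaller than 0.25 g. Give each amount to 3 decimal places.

lactose 5.557 g; sodium nitrate 7.295 g; zinc sulfate heptahydrate 9.620 mg; maltose 48.195 g

Scale factor relative to 1 L: 1.89.
lactose: 2.94 g/L × 1.89 L = 5.557 g
sodium nitrate: 3.86 g/L × 1.89 L = 7.295 g
zinc sulfate heptahydrate: 5.09 mg/L × 1.89 L = 9.620 mg
maltose: 25.5 g/L × 1.89 L = 48.195 g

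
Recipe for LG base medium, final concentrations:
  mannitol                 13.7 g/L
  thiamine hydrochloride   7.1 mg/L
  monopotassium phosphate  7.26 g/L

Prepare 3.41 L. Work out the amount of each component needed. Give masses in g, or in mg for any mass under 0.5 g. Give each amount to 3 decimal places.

Scale factor relative to 1 L: 3.41.
mannitol: 13.7 g/L × 3.41 L = 46.717 g
thiamine hydrochloride: 7.1 mg/L × 3.41 L = 24.211 mg
monopotassium phosphate: 7.26 g/L × 3.41 L = 24.757 g

mannitol 46.717 g; thiamine hydrochloride 24.211 mg; monopotassium phosphate 24.757 g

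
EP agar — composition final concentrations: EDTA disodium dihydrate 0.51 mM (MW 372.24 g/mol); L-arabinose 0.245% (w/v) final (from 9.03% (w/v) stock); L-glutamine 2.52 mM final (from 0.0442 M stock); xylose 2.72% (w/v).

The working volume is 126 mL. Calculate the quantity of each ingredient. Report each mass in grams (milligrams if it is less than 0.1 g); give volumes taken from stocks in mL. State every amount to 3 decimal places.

Target volume = 126 mL = 0.126 L.
EDTA disodium dihydrate: 0.51 mmol/L × 372.24 mg/mmol × 0.126 L = 23.920 mg
L-arabinose: C1V1 = C2V2 → 0.245% ÷ 9.03% × 126 mL = 3.419 mL
L-glutamine: C1V1 = C2V2 → 2.52 mM × 126 mL ÷ 44.2 mM = 7.184 mL
xylose: 2.72 g per 100 mL × 126 mL ÷ 100 = 3.427 g

EDTA disodium dihydrate 23.920 mg; L-arabinose 3.419 mL; L-glutamine 7.184 mL; xylose 3.427 g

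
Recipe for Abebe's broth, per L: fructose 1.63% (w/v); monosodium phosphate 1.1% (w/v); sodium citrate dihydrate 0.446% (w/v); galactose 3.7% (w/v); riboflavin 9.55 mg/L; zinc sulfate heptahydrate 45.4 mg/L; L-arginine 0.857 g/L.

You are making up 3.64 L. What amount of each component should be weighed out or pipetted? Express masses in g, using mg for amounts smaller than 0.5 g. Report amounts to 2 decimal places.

Working volume: 3.64 L.
fructose: 1.63 g per 100 mL × 3640 mL ÷ 100 = 59.33 g
monosodium phosphate: 1.1% w/v = 11 g/L → 11 × 3.64 L = 40.04 g
sodium citrate dihydrate: 0.446 g per 100 mL × 3640 mL ÷ 100 = 16.23 g
galactose: 3.7% w/v = 37 g/L → 37 × 3.64 L = 134.68 g
riboflavin: 9.55 mg/L × 3.64 L = 34.76 mg
zinc sulfate heptahydrate: 45.4 mg/L × 3.64 L = 165.26 mg
L-arginine: 0.857 g/L × 3.64 L = 3.12 g

fructose 59.33 g; monosodium phosphate 40.04 g; sodium citrate dihydrate 16.23 g; galactose 134.68 g; riboflavin 34.76 mg; zinc sulfate heptahydrate 165.26 mg; L-arginine 3.12 g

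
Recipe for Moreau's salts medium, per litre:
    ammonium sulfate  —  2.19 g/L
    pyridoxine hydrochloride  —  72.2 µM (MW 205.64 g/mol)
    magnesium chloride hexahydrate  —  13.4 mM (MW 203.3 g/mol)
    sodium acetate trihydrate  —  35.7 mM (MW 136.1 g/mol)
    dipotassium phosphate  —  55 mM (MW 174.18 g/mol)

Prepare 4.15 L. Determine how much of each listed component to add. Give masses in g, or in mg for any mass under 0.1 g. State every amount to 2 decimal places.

ammonium sulfate 9.09 g; pyridoxine hydrochloride 61.62 mg; magnesium chloride hexahydrate 11.31 g; sodium acetate trihydrate 20.16 g; dipotassium phosphate 39.76 g

Working volume: 4.15 L.
ammonium sulfate: 2.19 g/L × 4.15 L = 9.09 g
pyridoxine hydrochloride: 72.2 µmol/L × 205.64 g/mol × 4.15 L ÷ 1000 = 61.62 mg
magnesium chloride hexahydrate: 13.4 mmol/L × 203.3 g/mol × 4.15 L ÷ 1000 = 11.31 g
sodium acetate trihydrate: 35.7 mmol/L × 136.1 g/mol × 4.15 L ÷ 1000 = 20.16 g
dipotassium phosphate: 55 mmol/L × 174.18 g/mol × 4.15 L ÷ 1000 = 39.76 g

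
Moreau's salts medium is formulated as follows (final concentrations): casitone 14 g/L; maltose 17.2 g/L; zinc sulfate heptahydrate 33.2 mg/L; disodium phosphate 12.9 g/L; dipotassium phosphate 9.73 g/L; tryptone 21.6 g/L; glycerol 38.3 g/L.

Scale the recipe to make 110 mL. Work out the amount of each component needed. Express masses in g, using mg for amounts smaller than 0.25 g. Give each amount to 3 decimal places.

casitone 1.540 g; maltose 1.892 g; zinc sulfate heptahydrate 3.652 mg; disodium phosphate 1.419 g; dipotassium phosphate 1.070 g; tryptone 2.376 g; glycerol 4.213 g

Scale factor relative to 1 L: 0.11.
casitone: 14 g/L × 0.11 L = 1.540 g
maltose: 17.2 g/L × 0.11 L = 1.892 g
zinc sulfate heptahydrate: 33.2 mg/L × 0.11 L = 3.652 mg
disodium phosphate: 12.9 g/L × 0.11 L = 1.419 g
dipotassium phosphate: 9.73 g/L × 0.11 L = 1.070 g
tryptone: 21.6 g/L × 0.11 L = 2.376 g
glycerol: 38.3 g/L × 0.11 L = 4.213 g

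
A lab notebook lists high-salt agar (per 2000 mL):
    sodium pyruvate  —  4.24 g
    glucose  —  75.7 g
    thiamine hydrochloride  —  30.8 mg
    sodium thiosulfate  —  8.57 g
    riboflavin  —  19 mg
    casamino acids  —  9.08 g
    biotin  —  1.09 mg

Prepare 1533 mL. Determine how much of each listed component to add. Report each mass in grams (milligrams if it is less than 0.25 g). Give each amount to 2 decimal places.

sodium pyruvate 3.25 g; glucose 58.02 g; thiamine hydrochloride 23.61 mg; sodium thiosulfate 6.57 g; riboflavin 14.56 mg; casamino acids 6.96 g; biotin 0.84 mg

Ratio of target to recipe volume: 1533 / 2000 = 0.7665.
sodium pyruvate: 4.24 g × (1533 mL / 2000 mL) = 3.25 g
glucose: 75.7 g × (1533 mL / 2000 mL) = 58.02 g
thiamine hydrochloride: 30.8 mg × (1533 mL / 2000 mL) = 23.61 mg
sodium thiosulfate: 8.57 g × (1533 mL / 2000 mL) = 6.57 g
riboflavin: 19 mg × (1533 mL / 2000 mL) = 14.56 mg
casamino acids: 9.08 g × (1533 mL / 2000 mL) = 6.96 g
biotin: 1.09 mg × (1533 mL / 2000 mL) = 0.84 mg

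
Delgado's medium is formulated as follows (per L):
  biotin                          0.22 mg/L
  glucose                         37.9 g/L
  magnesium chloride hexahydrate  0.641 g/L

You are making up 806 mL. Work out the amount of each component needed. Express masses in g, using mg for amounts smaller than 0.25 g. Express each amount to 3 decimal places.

Working volume: 806 mL = 0.806 L.
biotin: 0.22 mg/L × 0.806 L = 0.177 mg
glucose: 37.9 g/L × 0.806 L = 30.547 g
magnesium chloride hexahydrate: 0.641 g/L × 0.806 L = 0.517 g

biotin 0.177 mg; glucose 30.547 g; magnesium chloride hexahydrate 0.517 g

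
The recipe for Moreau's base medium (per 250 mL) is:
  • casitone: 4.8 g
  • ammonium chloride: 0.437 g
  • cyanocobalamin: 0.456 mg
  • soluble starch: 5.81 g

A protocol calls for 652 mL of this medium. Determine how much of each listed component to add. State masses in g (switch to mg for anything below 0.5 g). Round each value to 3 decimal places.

casitone 12.518 g; ammonium chloride 1.140 g; cyanocobalamin 1.189 mg; soluble starch 15.152 g

Ratio of target to recipe volume: 652 / 250 = 2.608.
casitone: 4.8 g × (652 mL / 250 mL) = 12.518 g
ammonium chloride: 0.437 g × (652 mL / 250 mL) = 1.140 g
cyanocobalamin: 0.456 mg × (652 mL / 250 mL) = 1.189 mg
soluble starch: 5.81 g × (652 mL / 250 mL) = 15.152 g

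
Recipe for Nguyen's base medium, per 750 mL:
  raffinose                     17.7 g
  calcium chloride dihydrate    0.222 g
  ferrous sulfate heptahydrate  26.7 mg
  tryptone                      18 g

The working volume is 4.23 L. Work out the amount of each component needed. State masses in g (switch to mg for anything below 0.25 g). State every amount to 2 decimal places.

raffinose 99.83 g; calcium chloride dihydrate 1.25 g; ferrous sulfate heptahydrate 150.59 mg; tryptone 101.52 g

Ratio of target to recipe volume: 4230 / 750 = 5.64.
raffinose: 17.7 g × (4230 mL / 750 mL) = 99.83 g
calcium chloride dihydrate: 0.222 g × (4230 mL / 750 mL) = 1.25 g
ferrous sulfate heptahydrate: 26.7 mg × (4230 mL / 750 mL) = 150.59 mg
tryptone: 18 g × (4230 mL / 750 mL) = 101.52 g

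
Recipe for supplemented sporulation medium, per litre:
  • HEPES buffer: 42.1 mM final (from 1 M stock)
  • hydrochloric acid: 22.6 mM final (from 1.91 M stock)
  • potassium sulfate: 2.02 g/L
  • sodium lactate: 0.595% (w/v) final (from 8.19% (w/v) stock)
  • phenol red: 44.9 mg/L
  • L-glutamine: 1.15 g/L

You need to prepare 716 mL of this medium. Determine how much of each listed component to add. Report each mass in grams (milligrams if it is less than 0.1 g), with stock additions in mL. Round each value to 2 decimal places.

HEPES buffer 30.14 mL; hydrochloric acid 8.47 mL; potassium sulfate 1.45 g; sodium lactate 52.02 mL; phenol red 32.15 mg; L-glutamine 0.82 g

Target volume = 716 mL = 0.716 L.
HEPES buffer: C1V1 = C2V2 → 42.1 mM × 716 mL ÷ 1000 mM = 30.14 mL
hydrochloric acid: V = C2·V2/C1 = 22.6 mM × 716 mL ÷ 1910 mM = 8.47 mL
potassium sulfate: 2.02 g/L × 0.716 L = 1.45 g
sodium lactate: C1V1 = C2V2 → 0.595% ÷ 8.19% × 716 mL = 52.02 mL
phenol red: 44.9 mg/L × 0.716 L = 32.15 mg
L-glutamine: 1.15 g/L × 0.716 L = 0.82 g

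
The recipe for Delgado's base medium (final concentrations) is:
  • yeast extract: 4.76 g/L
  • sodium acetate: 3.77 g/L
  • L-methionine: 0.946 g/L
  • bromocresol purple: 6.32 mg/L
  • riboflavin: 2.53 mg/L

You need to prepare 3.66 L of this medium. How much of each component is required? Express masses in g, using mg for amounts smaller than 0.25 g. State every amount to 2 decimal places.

Working volume: 3.66 L.
yeast extract: 4.76 g/L × 3.66 L = 17.42 g
sodium acetate: 3.77 g/L × 3.66 L = 13.80 g
L-methionine: 0.946 g/L × 3.66 L = 3.46 g
bromocresol purple: 6.32 mg/L × 3.66 L = 23.13 mg
riboflavin: 2.53 mg/L × 3.66 L = 9.26 mg

yeast extract 17.42 g; sodium acetate 13.80 g; L-methionine 3.46 g; bromocresol purple 23.13 mg; riboflavin 9.26 mg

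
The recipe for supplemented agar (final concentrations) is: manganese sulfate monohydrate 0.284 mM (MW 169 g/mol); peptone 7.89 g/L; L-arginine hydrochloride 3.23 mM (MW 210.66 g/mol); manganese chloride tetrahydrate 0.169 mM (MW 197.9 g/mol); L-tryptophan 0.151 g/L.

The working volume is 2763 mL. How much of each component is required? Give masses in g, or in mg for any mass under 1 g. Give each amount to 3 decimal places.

manganese sulfate monohydrate 132.613 mg; peptone 21.800 g; L-arginine hydrochloride 1.880 g; manganese chloride tetrahydrate 92.409 mg; L-tryptophan 417.213 mg

Working volume: 2763 mL = 2.763 L.
manganese sulfate monohydrate: 0.284 mmol/L × 169 mg/mmol × 2.763 L = 132.613 mg
peptone: 7.89 g/L × 2.763 L = 21.800 g
L-arginine hydrochloride: 3.23 mmol/L × 210.66 g/mol × 2.763 L ÷ 1000 = 1.880 g
manganese chloride tetrahydrate: 0.169 mmol/L × 197.9 mg/mmol × 2.763 L = 92.409 mg
L-tryptophan: 0.151 g/L × 2.763 L = 0.417213 g = 417.213 mg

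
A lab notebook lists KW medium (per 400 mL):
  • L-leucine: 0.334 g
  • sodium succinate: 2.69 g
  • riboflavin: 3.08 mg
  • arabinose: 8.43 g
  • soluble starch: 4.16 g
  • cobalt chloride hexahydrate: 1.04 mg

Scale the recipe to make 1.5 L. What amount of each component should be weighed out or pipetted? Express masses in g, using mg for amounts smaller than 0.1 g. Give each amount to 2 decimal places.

Scale factor = 1500 mL / 400 mL = 3.75.
L-leucine: 0.334 g × (1500 mL / 400 mL) = 1.25 g
sodium succinate: 2.69 g × (1500 mL / 400 mL) = 10.09 g
riboflavin: 3.08 mg × (1500 mL / 400 mL) = 11.55 mg
arabinose: 8.43 g × (1500 mL / 400 mL) = 31.61 g
soluble starch: 4.16 g × (1500 mL / 400 mL) = 15.60 g
cobalt chloride hexahydrate: 1.04 mg × (1500 mL / 400 mL) = 3.90 mg

L-leucine 1.25 g; sodium succinate 10.09 g; riboflavin 11.55 mg; arabinose 31.61 g; soluble starch 15.60 g; cobalt chloride hexahydrate 3.90 mg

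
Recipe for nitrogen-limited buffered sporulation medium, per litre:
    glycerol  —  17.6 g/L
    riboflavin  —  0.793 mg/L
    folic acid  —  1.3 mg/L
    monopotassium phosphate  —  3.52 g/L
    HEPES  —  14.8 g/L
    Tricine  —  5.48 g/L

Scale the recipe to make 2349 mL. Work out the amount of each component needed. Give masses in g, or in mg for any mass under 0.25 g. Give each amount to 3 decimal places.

glycerol 41.342 g; riboflavin 1.863 mg; folic acid 3.054 mg; monopotassium phosphate 8.268 g; HEPES 34.765 g; Tricine 12.873 g

Scale factor relative to 1 L: 2.349.
glycerol: 17.6 g/L × 2.349 L = 41.342 g
riboflavin: 0.793 mg/L × 2.349 L = 1.863 mg
folic acid: 1.3 mg/L × 2.349 L = 3.054 mg
monopotassium phosphate: 3.52 g/L × 2.349 L = 8.268 g
HEPES: 14.8 g/L × 2.349 L = 34.765 g
Tricine: 5.48 g/L × 2.349 L = 12.873 g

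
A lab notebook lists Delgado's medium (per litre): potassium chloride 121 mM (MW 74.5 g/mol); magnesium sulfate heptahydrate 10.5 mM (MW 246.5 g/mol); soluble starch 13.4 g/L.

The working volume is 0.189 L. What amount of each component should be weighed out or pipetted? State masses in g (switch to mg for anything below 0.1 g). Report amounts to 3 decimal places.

potassium chloride 1.704 g; magnesium sulfate heptahydrate 0.489 g; soluble starch 2.533 g

Working volume: 0.189 L.
potassium chloride: 121 mmol/L × 74.5 g/mol × 0.189 L ÷ 1000 = 1.704 g
magnesium sulfate heptahydrate: 10.5 mmol/L × 246.5 g/mol × 0.189 L ÷ 1000 = 0.489 g
soluble starch: 13.4 g/L × 0.189 L = 2.533 g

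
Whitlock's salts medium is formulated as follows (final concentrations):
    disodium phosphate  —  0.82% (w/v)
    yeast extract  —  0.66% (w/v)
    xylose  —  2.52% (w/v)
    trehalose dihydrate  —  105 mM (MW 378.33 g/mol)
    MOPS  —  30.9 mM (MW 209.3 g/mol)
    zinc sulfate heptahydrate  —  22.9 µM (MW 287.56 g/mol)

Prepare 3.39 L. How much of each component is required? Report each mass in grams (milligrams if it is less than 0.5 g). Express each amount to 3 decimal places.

Scale factor relative to 1 L: 3.39.
disodium phosphate: 0.82 g per 100 mL × 3390 mL ÷ 100 = 27.798 g
yeast extract: 0.66% w/v = 6.6 g/L → 6.6 × 3.39 L = 22.374 g
xylose: 2.52% w/v = 25.2 g/L → 25.2 × 3.39 L = 85.428 g
trehalose dihydrate: 105 mmol/L × 378.33 g/mol × 3.39 L ÷ 1000 = 134.667 g
MOPS: 30.9 mmol/L × 209.3 g/mol × 3.39 L ÷ 1000 = 21.924 g
zinc sulfate heptahydrate: 22.9 µmol/L × 287.56 g/mol × 3.39 L ÷ 1000 = 22.324 mg

disodium phosphate 27.798 g; yeast extract 22.374 g; xylose 85.428 g; trehalose dihydrate 134.667 g; MOPS 21.924 g; zinc sulfate heptahydrate 22.324 mg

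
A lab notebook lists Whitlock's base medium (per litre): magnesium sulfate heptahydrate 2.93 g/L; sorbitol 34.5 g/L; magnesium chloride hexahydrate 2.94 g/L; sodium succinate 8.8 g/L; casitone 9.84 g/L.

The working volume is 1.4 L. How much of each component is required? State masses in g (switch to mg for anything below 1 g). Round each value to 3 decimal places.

Scale factor relative to 1 L: 1.4.
magnesium sulfate heptahydrate: 2.93 g/L × 1.4 L = 4.102 g
sorbitol: 34.5 g/L × 1.4 L = 48.300 g
magnesium chloride hexahydrate: 2.94 g/L × 1.4 L = 4.116 g
sodium succinate: 8.8 g/L × 1.4 L = 12.320 g
casitone: 9.84 g/L × 1.4 L = 13.776 g

magnesium sulfate heptahydrate 4.102 g; sorbitol 48.300 g; magnesium chloride hexahydrate 4.116 g; sodium succinate 12.320 g; casitone 13.776 g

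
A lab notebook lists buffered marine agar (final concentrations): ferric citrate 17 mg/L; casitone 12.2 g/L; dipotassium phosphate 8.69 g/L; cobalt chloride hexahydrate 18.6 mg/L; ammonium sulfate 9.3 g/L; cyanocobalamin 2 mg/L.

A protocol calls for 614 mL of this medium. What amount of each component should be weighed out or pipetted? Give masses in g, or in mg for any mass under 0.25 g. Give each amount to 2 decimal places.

Working volume: 614 mL = 0.614 L.
ferric citrate: 17 mg/L × 0.614 L = 10.44 mg
casitone: 12.2 g/L × 0.614 L = 7.49 g
dipotassium phosphate: 8.69 g/L × 0.614 L = 5.34 g
cobalt chloride hexahydrate: 18.6 mg/L × 0.614 L = 11.42 mg
ammonium sulfate: 9.3 g/L × 0.614 L = 5.71 g
cyanocobalamin: 2 mg/L × 0.614 L = 1.23 mg

ferric citrate 10.44 mg; casitone 7.49 g; dipotassium phosphate 5.34 g; cobalt chloride hexahydrate 11.42 mg; ammonium sulfate 5.71 g; cyanocobalamin 1.23 mg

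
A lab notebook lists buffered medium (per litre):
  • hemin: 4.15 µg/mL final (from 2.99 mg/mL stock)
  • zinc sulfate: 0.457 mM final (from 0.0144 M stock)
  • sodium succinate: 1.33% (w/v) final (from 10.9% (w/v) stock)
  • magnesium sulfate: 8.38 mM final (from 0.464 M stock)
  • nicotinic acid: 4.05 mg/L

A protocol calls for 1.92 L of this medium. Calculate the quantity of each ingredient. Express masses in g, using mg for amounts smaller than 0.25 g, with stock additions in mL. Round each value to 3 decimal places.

Scale factor relative to 1 L: 1.92.
hemin: V = C2·V2/C1 = 4.15 µg/mL × 1920 mL ÷ 2990 µg/mL = 2.665 mL
zinc sulfate: C1V1 = C2V2 → 0.457 mM × 1920 mL ÷ 14.4 mM = 60.933 mL
sodium succinate: dilute stock: 1.33% ÷ 10.9% × 1920 mL = 234.275 mL
magnesium sulfate: C1V1 = C2V2 → 8.38 mM × 1920 mL ÷ 464 mM = 34.676 mL
nicotinic acid: 4.05 mg/L × 1.92 L = 7.776 mg

hemin 2.665 mL; zinc sulfate 60.933 mL; sodium succinate 234.275 mL; magnesium sulfate 34.676 mL; nicotinic acid 7.776 mg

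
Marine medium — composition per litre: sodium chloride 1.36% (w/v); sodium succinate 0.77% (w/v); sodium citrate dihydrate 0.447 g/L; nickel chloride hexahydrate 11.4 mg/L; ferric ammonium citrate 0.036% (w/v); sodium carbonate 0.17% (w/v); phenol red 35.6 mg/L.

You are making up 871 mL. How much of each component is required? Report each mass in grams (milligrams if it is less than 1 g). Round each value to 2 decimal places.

Working volume: 871 mL = 0.871 L.
sodium chloride: 1.36 g per 100 mL × 871 mL ÷ 100 = 11.85 g
sodium succinate: 0.77% w/v = 7.7 g/L → 7.7 × 0.871 L = 6.71 g
sodium citrate dihydrate: 0.447 g/L × 0.871 L = 0.389337 g = 389.34 mg
nickel chloride hexahydrate: 11.4 mg/L × 0.871 L = 9.93 mg
ferric ammonium citrate: 0.036% w/v = 0.36 g/L → 0.36 × 0.871 L = 0.31356 g = 313.56 mg
sodium carbonate: 0.17 g per 100 mL × 871 mL ÷ 100 = 1.48 g
phenol red: 35.6 mg/L × 0.871 L = 31.01 mg

sodium chloride 11.85 g; sodium succinate 6.71 g; sodium citrate dihydrate 389.34 mg; nickel chloride hexahydrate 9.93 mg; ferric ammonium citrate 313.56 mg; sodium carbonate 1.48 g; phenol red 31.01 mg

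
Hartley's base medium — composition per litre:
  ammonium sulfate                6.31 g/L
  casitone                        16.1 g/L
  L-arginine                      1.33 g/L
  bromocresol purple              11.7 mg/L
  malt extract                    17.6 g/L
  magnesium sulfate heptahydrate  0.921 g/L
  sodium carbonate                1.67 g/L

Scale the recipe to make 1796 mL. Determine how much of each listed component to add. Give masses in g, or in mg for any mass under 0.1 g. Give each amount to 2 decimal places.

Scale factor relative to 1 L: 1.796.
ammonium sulfate: 6.31 g/L × 1.796 L = 11.33 g
casitone: 16.1 g/L × 1.796 L = 28.92 g
L-arginine: 1.33 g/L × 1.796 L = 2.39 g
bromocresol purple: 11.7 mg/L × 1.796 L = 21.01 mg
malt extract: 17.6 g/L × 1.796 L = 31.61 g
magnesium sulfate heptahydrate: 0.921 g/L × 1.796 L = 1.65 g
sodium carbonate: 1.67 g/L × 1.796 L = 3.00 g

ammonium sulfate 11.33 g; casitone 28.92 g; L-arginine 2.39 g; bromocresol purple 21.01 mg; malt extract 31.61 g; magnesium sulfate heptahydrate 1.65 g; sodium carbonate 3.00 g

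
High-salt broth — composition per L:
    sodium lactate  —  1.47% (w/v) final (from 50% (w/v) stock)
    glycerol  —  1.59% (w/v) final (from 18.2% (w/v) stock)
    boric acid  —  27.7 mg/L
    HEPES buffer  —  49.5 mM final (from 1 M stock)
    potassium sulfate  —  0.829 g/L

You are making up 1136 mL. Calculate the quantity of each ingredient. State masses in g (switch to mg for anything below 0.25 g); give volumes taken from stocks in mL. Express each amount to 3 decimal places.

Target volume = 1136 mL = 1.136 L.
sodium lactate: dilute stock: 1.47% ÷ 50% × 1136 mL = 33.398 mL
glycerol: dilute stock: 1.59% ÷ 18.2% × 1136 mL = 99.244 mL
boric acid: 27.7 mg/L × 1.136 L = 31.467 mg
HEPES buffer: dilute stock: 49.5 mM × 1136 mL ÷ 1000 mM = 56.232 mL
potassium sulfate: 0.829 g/L × 1.136 L = 0.942 g

sodium lactate 33.398 mL; glycerol 99.244 mL; boric acid 31.467 mg; HEPES buffer 56.232 mL; potassium sulfate 0.942 g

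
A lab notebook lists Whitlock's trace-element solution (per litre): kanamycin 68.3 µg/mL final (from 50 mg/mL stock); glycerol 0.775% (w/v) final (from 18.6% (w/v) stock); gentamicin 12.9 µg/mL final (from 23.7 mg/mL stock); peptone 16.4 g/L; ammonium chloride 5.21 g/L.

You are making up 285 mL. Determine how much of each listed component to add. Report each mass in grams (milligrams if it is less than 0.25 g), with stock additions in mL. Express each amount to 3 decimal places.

Target volume = 285 mL = 0.285 L.
kanamycin: dilute stock: 68.3 µg/mL × 285 mL ÷ 50000 µg/mL = 0.389 mL
glycerol: dilute stock: 0.775% ÷ 18.6% × 285 mL = 11.875 mL
gentamicin: dilute stock: 12.9 µg/mL × 285 mL ÷ 23700 µg/mL = 0.155 mL
peptone: 16.4 g/L × 0.285 L = 4.674 g
ammonium chloride: 5.21 g/L × 0.285 L = 1.485 g

kanamycin 0.389 mL; glycerol 11.875 mL; gentamicin 0.155 mL; peptone 4.674 g; ammonium chloride 1.485 g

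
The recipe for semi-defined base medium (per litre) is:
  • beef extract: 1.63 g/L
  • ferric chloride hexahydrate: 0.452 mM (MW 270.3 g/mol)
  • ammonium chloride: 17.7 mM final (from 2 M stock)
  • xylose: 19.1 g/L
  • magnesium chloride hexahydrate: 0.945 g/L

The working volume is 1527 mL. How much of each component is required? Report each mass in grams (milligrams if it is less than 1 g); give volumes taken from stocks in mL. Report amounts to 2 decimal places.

beef extract 2.49 g; ferric chloride hexahydrate 186.56 mg; ammonium chloride 13.51 mL; xylose 29.17 g; magnesium chloride hexahydrate 1.44 g

Working volume: 1527 mL = 1.527 L.
beef extract: 1.63 g/L × 1.527 L = 2.49 g
ferric chloride hexahydrate: 0.452 mmol/L × 270.3 mg/mmol × 1.527 L = 186.56 mg
ammonium chloride: dilute stock: 17.7 mM × 1527 mL ÷ 2000 mM = 13.51 mL
xylose: 19.1 g/L × 1.527 L = 29.17 g
magnesium chloride hexahydrate: 0.945 g/L × 1.527 L = 1.44 g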